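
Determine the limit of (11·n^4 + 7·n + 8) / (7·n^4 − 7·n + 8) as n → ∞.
lim = 11/7

For large n the leading n^4 terms dominate both numerator and denominator. Dividing top and bottom by n^4, every other term tends to 0, leaving 11/7.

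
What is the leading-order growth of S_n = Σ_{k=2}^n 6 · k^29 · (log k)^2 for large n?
S_n ~ n^30 · (log n)^2 / 5

By integral comparison, S_n = ∫_1^n 6 · x^29 · (log x)^2 dx + O(n^29 · (log n)^2). For the integral, the leading term of ∫_1^n x^29 (log x)^2 dx is n^30/30 · (log n)^2 (by repeated integration by parts; each step lowers the log-exponent and produces a relatively O(1/log n) correction). Hence S_n ~ n^30 · (log n)^2 / 5.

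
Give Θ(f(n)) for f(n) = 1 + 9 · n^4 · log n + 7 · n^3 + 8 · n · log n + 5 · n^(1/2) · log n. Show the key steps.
f(n) ∈ Θ(n^4 · log n)

Compare the terms by growth order. For large n, n^a · (log n)^b dominates n^a' · (log n)^b' iff a > a', or (a = a' and b > b'). Ranking the 5 terms shows the dominant one is 9 · n^4 · log n. Hence f(n) ∈ Θ(n^4 · log n).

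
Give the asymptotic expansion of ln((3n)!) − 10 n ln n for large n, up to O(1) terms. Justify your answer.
ln((3n)!) − 10 n ln n = −7 n ln n + 3(ln 3 − 1) n + (1/2) ln(2π·3n) + O(1/n)

Stirling: ln((3n)!) = 3n ln(3n) − 3n + (1/2) ln(2π·3n) + O(1/n).
Expand 3n ln(3n) = 3n (ln n + ln 3) = 3n ln n + 3n ln 3.
Subtract 10n ln n: leading term is (3 − 10) n ln n = −7 n ln n. The next term is 3n ln 3 − 3n = 3(ln 3 − 1) n. Then the (1/2) ln(2π·3n) correction.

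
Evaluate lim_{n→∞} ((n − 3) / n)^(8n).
lim = e^(−24)

Rewrite as (1 − 3/n)^(8n). By the standard limit (1 + x/n)^n → e^x, we have (1 − 3/n)^n → e^(−3), and raising to the 8th power gives e^(−24).
More precisely, ln[(1 − 3/n)^(8n)] = 8n · ln(1 − 3/n) = 8n · (-3/n + O(1/n^2)) = -24 + O(1/n) → -24.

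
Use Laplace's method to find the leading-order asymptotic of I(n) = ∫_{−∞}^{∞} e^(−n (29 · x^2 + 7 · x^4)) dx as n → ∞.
I(n) ~ sqrt(π/(29n))

φ(x) = 29 · x^2 + 7 · x^4 has its unique global minimum at x* = 0 (since φ'(x) = 58x + 28x^3 = 0 only at x = 0 for real x with both coefficients positive, and φ → ∞ as |x| → ∞). At x* = 0, φ(0) = 0 and φ''(0) = 58. Laplace's method then gives
  I(n) ~ sqrt(2π / (n · φ''(0))) · e^(−n φ(0)) = sqrt(2π / (58n)) = sqrt(π/(29n)).
The 7 · x^4 term contributes only at subleading order (an O(1/n) relative correction).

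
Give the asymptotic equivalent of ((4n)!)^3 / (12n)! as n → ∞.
((4n)!)^3/(12n)! ~ ((2π·4n)^(2/2) / sqrt(3)) · 3^(−3·4n)  →  0

Write N = 4n. Stirling: N! ~ sqrt(2π N)(N/e)^N and (3N)! ~ sqrt(2π·3N)·(3N/e)^(3N).
  (N!)^3/(3N)! ~ (2π N)^(3/2) (N/e)^(3N) / [sqrt(2π·3N) (3N/e)^(3N)]
     = (2π N)^(3/2) / sqrt(2π·3N) · (N/(3N))^(3N)
     = (2π N)^((3−1)/2) / sqrt(3) · 3^(−3N).
Since 3^3 > 1, the factor 3^(−3N) decays exponentially, so the ratio → 0. Substituting N = 4n gives the stated form.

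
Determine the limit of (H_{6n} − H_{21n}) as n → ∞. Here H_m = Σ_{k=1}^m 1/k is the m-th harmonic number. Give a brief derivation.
lim = ln(6/21) = ln(2/7)

Euler-Maclaurin gives H_m = ln m + γ + 1/(2m) + O(1/m^2). The γ and O(1/m) terms cancel in the difference:
  H_{6n} − H_{21n} = ln(6n) − ln(21n) + O(1/n) = ln(6/21) + O(1/n).
Hence the limit is ln(6/21) = ln(2/7).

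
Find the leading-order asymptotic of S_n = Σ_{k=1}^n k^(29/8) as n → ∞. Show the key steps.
S_n ~ (8/37) · n^(37/8)

Integral comparison: Σ_{k=1}^n k^(29/8) = ∫_0^n x^(29/8) dx + O(n^(29/8)). The integral is n^(1 + 29/8) / (1 + 29/8) = n^((29+8)/8) / ((29+8)/8) = (8/37) · n^(37/8).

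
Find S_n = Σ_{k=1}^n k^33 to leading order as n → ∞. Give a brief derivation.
S_n ~ n^34 / 34

By integral comparison (Euler-Maclaurin), Σ_{k=1}^n k^33 = ∫_0^n x^33 dx + O(n^33) = n^34/34 + O(n^33). (Equivalently, Faulhaber's formula gives the same leading term.)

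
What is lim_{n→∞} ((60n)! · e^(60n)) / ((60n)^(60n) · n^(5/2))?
lim = 0

Stirling: (60n)! ~ sqrt(2π·60n) · (60n/e)^(60n). Hence
  (60n)! · e^(60n) / (60n)^(60n) ~ sqrt(2π·60n).
Dividing by n^(5/2): sqrt(2π·60n) / n^(5/2) = sqrt(2π·60) · n^((1−5)/2), so the expression behaves like sqrt(2π·60) · n^((1−5)/2) → 0.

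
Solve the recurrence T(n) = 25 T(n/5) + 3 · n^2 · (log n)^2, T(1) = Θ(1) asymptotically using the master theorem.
T(n) = Θ(n^2 · (log n)^3)

Here log_5 25 = 2 and f(n) = 3 · n^2 · (log n)^2 = Θ(n^(log_5 25) · (log n)^2). This is the extended Case 2 of the master theorem (f matches the critical exponent up to log factors), giving T(n) = Θ(n^(log_5 25) · (log n)^(2+1)) = Θ(n^2 · (log n)^3).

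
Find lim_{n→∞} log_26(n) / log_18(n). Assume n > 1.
lim = ln(18) / ln(26) = log_26(18)

Change of base: log_26(n) = ln n / ln 26 and log_18(n) = ln n / ln 18. The ratio is (ln n / ln 26) · (ln 18 / ln n) = ln 18 / ln 26, a constant independent of n. So the limit is ln 18 / ln 26 = log_26(18).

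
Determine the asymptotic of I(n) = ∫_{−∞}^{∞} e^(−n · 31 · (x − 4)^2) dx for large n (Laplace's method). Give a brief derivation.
I(n) = sqrt(π/(31n))

Here φ(x) = 31 · (x − 4)^2 has its unique minimum at x* = 4 with φ(x*) = 0 and φ''(x*) = 62. Laplace's method gives
  I(n) ~ e^(−n φ(x*)) · sqrt(2π / (n · φ''(x*))) = sqrt(2π / (62n)) = sqrt(π/(31n)).
This is exact: substituting u = (x − 4)·sqrt(31n) gives I(n) = (1/sqrt(31n)) ∫_{−∞}^{∞} e^(−u^2) du = sqrt(π/(31n)).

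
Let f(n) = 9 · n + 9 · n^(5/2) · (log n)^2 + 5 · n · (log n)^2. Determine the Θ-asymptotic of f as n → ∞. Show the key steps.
f(n) ∈ Θ(n^(5/2) · (log n)^2)

Compare the terms by growth order. For large n, n^a · (log n)^b dominates n^a' · (log n)^b' iff a > a', or (a = a' and b > b'). Ranking the 3 terms shows the dominant one is 9 · n^(5/2) · (log n)^2. Hence f(n) ∈ Θ(n^(5/2) · (log n)^2).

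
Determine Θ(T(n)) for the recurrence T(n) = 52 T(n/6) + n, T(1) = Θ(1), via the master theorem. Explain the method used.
T(n) = Θ(n^(log_6 52))

Master theorem: compare f(n) = n to n^(log_6 52) where log_6 52 ≈ 2.205. Since 1 < log_6 52, we have f(n) = O(n^(log_6 52 − ε)) for some ε > 0 — Case 1. Hence T(n) = Θ(n^(log_6 52)).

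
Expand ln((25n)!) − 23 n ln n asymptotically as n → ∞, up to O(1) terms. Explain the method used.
ln((25n)!) − 23 n ln n = 2 n ln n + 25(ln 25 − 1) n + (1/2) ln(2π·25n) + O(1/n)

Stirling: ln((25n)!) = 25n ln(25n) − 25n + (1/2) ln(2π·25n) + O(1/n).
Expand 25n ln(25n) = 25n (ln n + ln 25) = 25n ln n + 25n ln 25.
Subtract 23n ln n: leading term is (25 − 23) n ln n = 2 n ln n. The next term is 25n ln 25 − 25n = 25(ln 25 − 1) n. Then the (1/2) ln(2π·25n) correction.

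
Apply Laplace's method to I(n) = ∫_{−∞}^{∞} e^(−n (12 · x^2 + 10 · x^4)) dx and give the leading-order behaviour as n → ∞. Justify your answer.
I(n) ~ sqrt(π/(12n))

φ(x) = 12 · x^2 + 10 · x^4 has its unique global minimum at x* = 0 (since φ'(x) = 24x + 40x^3 = 0 only at x = 0 for real x with both coefficients positive, and φ → ∞ as |x| → ∞). At x* = 0, φ(0) = 0 and φ''(0) = 24. Laplace's method then gives
  I(n) ~ sqrt(2π / (n · φ''(0))) · e^(−n φ(0)) = sqrt(2π / (24n)) = sqrt(π/(12n)).
The 10 · x^4 term contributes only at subleading order (an O(1/n) relative correction).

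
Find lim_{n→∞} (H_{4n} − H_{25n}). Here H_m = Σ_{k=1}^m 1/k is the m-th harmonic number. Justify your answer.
lim = ln(4/25)

Euler-Maclaurin gives H_m = ln m + γ + 1/(2m) + O(1/m^2). The γ and O(1/m) terms cancel in the difference:
  H_{4n} − H_{25n} = ln(4n) − ln(25n) + O(1/n) = ln(4/25) + O(1/n).
Hence the limit is ln(4/25).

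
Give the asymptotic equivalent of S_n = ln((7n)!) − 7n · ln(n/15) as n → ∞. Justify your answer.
S_n ~ 7n · (ln 105 − 1) + O(ln n)

Stirling: ln((7n)!) = 7n ln(7n) − 7n + O(ln n).
  S_n = 7n ln(7n) − 7n − 7n ln(n/15) + O(ln n)
      = 7n ln(7n) − 7n ln n + 7n ln 15 − 7n + O(ln n)
      = 7n ln 7 + 7n ln 15 − 7n + O(ln n)
      = 7n (ln 105 − 1) + O(ln n).
Numerically ln(105) − 1 ≈ 3.6540.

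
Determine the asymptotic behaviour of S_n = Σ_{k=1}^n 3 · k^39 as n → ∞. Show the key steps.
S_n ~ 3 · n^40 / 40

By integral comparison (Euler-Maclaurin), Σ_{k=1}^n 3 · k^39 = 3 · ∫_0^n x^39 dx + O(n^39) = 3 · n^40/40 + O(n^39). (Equivalently, Faulhaber's formula gives the same leading term.)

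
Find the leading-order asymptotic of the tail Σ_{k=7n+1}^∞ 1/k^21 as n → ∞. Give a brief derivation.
Σ_{k>7n} 1/k^21 ~ 1/(20 · (7n)^20)

Compare to the integral: ∫_{7n}^∞ x^(−21) dx = [−x^(−20)/20]_{7n}^∞ = 1/((21−1)·(7n)^20). Euler-Maclaurin then gives
  Σ_{k>7n} 1/k^21 = ∫_{7n}^∞ dx/x^21 − 1/(2·(7n)^21) + O(1/(7n)^22).
(Equivalently this is ζ(21) − Σ_{k≤7n} 1/k^21.)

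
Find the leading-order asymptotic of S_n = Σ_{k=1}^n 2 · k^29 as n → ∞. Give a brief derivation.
S_n ~ n^30 / 15

By integral comparison (Euler-Maclaurin), Σ_{k=1}^n 2 · k^29 = 2 · ∫_0^n x^29 dx + O(n^29) = 2 · n^30/30 = n^30 / 15 + O(n^29). (Equivalently, Faulhaber's formula gives the same leading term.)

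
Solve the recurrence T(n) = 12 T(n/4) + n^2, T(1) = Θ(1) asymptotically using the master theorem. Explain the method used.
T(n) = Θ(n^2)

log_4 12 ≈ 1.792. f(n) = n^2 dominates n^(log_4 12) since 2 > 1.792, and the regularity condition a·f(n/b) = 12·(n/4)^2 = (12/16)·n^2 ≤ c·f(n) holds with c = 12/16 ≈ 0.75 < 1. So this is Case 3: T(n) = Θ(f(n)) = Θ(n^2).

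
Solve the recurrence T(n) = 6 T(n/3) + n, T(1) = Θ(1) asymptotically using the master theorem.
T(n) = Θ(n^(log_3 6))

Master theorem: compare f(n) = n to n^(log_3 6) where log_3 6 ≈ 1.631. Since 1 < log_3 6, we have f(n) = O(n^(log_3 6 − ε)) for some ε > 0 — Case 1. Hence T(n) = Θ(n^(log_3 6)).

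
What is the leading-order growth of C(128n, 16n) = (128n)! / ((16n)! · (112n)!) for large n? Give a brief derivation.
C(128n, 16n) ~ (16777216/823543)^(16n) · sqrt(4/(7π·16n))

Write N = 16n. Apply Stirling to each factorial:
  (8N)! ~ sqrt(2π·8N) · (8N/e)^(8N),
  N! ~ sqrt(2π N) · (N/e)^N,
  (7N)! ~ sqrt(2π·7N) · (7N/e)^(7N).
The exponential factors combine to (8N)^(8N) / (N^N · (7N)^(7N)) = 8^(8N)/7^(7N) = (8^8/7^7)^N = (16777216/823543)^N.
The square-root prefactors combine to sqrt(2π·8N) / (sqrt(2π N)·sqrt(2π·7N)) = sqrt(8 / (2π·7·N)) = sqrt(4/(7π·16n)).
Substituting N = 16n: C(128n, 16n) ~ (16777216/823543)^(16n) · sqrt(4/(7π·16n)).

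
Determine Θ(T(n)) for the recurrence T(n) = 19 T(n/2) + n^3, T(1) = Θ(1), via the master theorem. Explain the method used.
T(n) = Θ(n^(log_2 19))

Master theorem: compare f(n) = n^3 to n^(log_2 19) where log_2 19 ≈ 4.248. Since 3 < log_2 19, we have f(n) = O(n^(log_2 19 − ε)) for some ε > 0 — Case 1. Hence T(n) = Θ(n^(log_2 19)).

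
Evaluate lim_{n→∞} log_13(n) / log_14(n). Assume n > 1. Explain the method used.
lim = ln(14) / ln(13) = log_13(14)

Change of base: log_13(n) = ln n / ln 13 and log_14(n) = ln n / ln 14. The ratio is (ln n / ln 13) · (ln 14 / ln n) = ln 14 / ln 13, a constant independent of n. So the limit is ln 14 / ln 13 = log_13(14).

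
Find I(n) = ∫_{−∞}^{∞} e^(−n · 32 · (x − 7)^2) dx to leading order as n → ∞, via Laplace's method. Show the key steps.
I(n) = sqrt(π/(32n))

Here φ(x) = 32 · (x − 7)^2 has its unique minimum at x* = 7 with φ(x*) = 0 and φ''(x*) = 64. Laplace's method gives
  I(n) ~ e^(−n φ(x*)) · sqrt(2π / (n · φ''(x*))) = sqrt(2π / (64n)) = sqrt(π/(32n)).
This is exact: substituting u = (x − 7)·sqrt(32n) gives I(n) = (1/sqrt(32n)) ∫_{−∞}^{∞} e^(−u^2) du = sqrt(π/(32n)).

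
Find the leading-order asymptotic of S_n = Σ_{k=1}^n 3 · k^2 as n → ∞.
S_n ~ n^3

By integral comparison (Euler-Maclaurin), Σ_{k=1}^n 3 · k^2 = 3 · ∫_0^n x^2 dx + O(n^2) = 3 · n^3/3 = n^3 + O(n^2). (Equivalently, Faulhaber's formula gives the same leading term.)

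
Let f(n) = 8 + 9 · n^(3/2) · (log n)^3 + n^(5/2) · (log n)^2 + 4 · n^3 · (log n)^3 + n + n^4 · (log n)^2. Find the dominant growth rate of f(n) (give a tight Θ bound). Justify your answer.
f(n) ∈ Θ(n^4 · (log n)^2)

Compare the terms by growth order. For large n, n^a · (log n)^b dominates n^a' · (log n)^b' iff a > a', or (a = a' and b > b'). Ranking the 6 terms shows the dominant one is n^4 · (log n)^2. Hence f(n) ∈ Θ(n^4 · (log n)^2).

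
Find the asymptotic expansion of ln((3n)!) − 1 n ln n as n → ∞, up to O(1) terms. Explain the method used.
ln((3n)!) − 1 n ln n = 2 n ln n + 3(ln 3 − 1) n + (1/2) ln(2π·3n) + O(1/n)

Stirling: ln((3n)!) = 3n ln(3n) − 3n + (1/2) ln(2π·3n) + O(1/n).
Expand 3n ln(3n) = 3n (ln n + ln 3) = 3n ln n + 3n ln 3.
Subtract 1n ln n: leading term is (3 − 1) n ln n = 2 n ln n. The next term is 3n ln 3 − 3n = 3(ln 3 − 1) n. Then the (1/2) ln(2π·3n) correction.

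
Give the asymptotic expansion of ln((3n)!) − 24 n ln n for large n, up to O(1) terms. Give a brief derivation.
ln((3n)!) − 24 n ln n = −21 n ln n + 3(ln 3 − 1) n + (1/2) ln(2π·3n) + O(1/n)

Stirling: ln((3n)!) = 3n ln(3n) − 3n + (1/2) ln(2π·3n) + O(1/n).
Expand 3n ln(3n) = 3n (ln n + ln 3) = 3n ln n + 3n ln 3.
Subtract 24n ln n: leading term is (3 − 24) n ln n = −21 n ln n. The next term is 3n ln 3 − 3n = 3(ln 3 − 1) n. Then the (1/2) ln(2π·3n) correction.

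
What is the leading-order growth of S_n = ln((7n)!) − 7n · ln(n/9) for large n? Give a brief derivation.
S_n ~ 7n · (ln 63 − 1) + O(ln n)

Stirling: ln((7n)!) = 7n ln(7n) − 7n + O(ln n).
  S_n = 7n ln(7n) − 7n − 7n ln(n/9) + O(ln n)
      = 7n ln(7n) − 7n ln n + 7n ln 9 − 7n + O(ln n)
      = 7n ln 7 + 7n ln 9 − 7n + O(ln n)
      = 7n (ln 63 − 1) + O(ln n).
Numerically ln(63) − 1 ≈ 3.1431.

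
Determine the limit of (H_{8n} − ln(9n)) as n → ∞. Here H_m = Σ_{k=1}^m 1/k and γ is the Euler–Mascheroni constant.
lim = ln(8/9) + γ

By Euler-Maclaurin, H_m = ln m + γ + O(1/m). So
  H_{8n} − ln(9n) = ln(8n) + γ − ln(9n) + O(1/n)
                       = ln(8/9) + γ + O(1/n).
Hence the limit is ln(8/9) + γ.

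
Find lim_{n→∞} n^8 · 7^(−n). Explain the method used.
lim = 0

Exponentials with base > 1 dominate every fixed polynomial: for any fixed c, n^c / 7^n → 0 as n → ∞ (e.g. by the ratio test, or by writing 7^n = e^(n ln 7) and noting e^(n ln 7) / n^c → ∞). Hence n^8 · 7^(−n) = n^8 / 7^n → 0.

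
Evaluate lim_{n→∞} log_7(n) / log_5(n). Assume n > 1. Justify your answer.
lim = ln(5) / ln(7) = log_7(5)

Change of base: log_7(n) = ln n / ln 7 and log_5(n) = ln n / ln 5. The ratio is (ln n / ln 7) · (ln 5 / ln n) = ln 5 / ln 7, a constant independent of n. So the limit is ln 5 / ln 7 = log_7(5).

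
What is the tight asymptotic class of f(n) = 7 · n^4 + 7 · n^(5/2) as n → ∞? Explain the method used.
f(n) ∈ Θ(n^4)

Compare the terms by growth order. For large n, n^a · (log n)^b dominates n^a' · (log n)^b' iff a > a', or (a = a' and b > b'). Ranking the 2 terms shows the dominant one is 7 · n^4. Hence f(n) ∈ Θ(n^4).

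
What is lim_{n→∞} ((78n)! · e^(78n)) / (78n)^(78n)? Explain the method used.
lim = ∞

Stirling: (78n)! ~ sqrt(2π·78n) · (78n/e)^(78n). Hence
  (78n)! · e^(78n) / (78n)^(78n) ~ sqrt(2π·78n) = sqrt(2π·78) · sqrt(n) → ∞.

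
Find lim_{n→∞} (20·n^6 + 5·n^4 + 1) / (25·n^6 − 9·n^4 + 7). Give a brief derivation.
lim = 20/25 = 4/5

For large n the leading n^6 terms dominate both numerator and denominator. Dividing top and bottom by n^6, every other term tends to 0, leaving 20/25 = 4/5.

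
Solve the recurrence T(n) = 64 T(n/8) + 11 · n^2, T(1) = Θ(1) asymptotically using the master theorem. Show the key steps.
T(n) = Θ(n^2 log n)

log_8 64 = 2, and f(n) = 11 · n^2 = Θ(n^(log_8 64)). This is Case 2 of the master theorem: T(n) = Θ(f(n) · log n) = Θ(n^2 log n).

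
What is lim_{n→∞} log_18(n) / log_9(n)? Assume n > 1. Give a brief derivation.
lim = ln(9) / ln(18) = log_18(9)

Change of base: log_18(n) = ln n / ln 18 and log_9(n) = ln n / ln 9. The ratio is (ln n / ln 18) · (ln 9 / ln n) = ln 9 / ln 18, a constant independent of n. So the limit is ln 9 / ln 18 = log_18(9).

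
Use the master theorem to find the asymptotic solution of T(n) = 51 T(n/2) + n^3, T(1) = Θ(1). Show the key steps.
T(n) = Θ(n^(log_2 51))

Master theorem: compare f(n) = n^3 to n^(log_2 51) where log_2 51 ≈ 5.672. Since 3 < log_2 51, we have f(n) = O(n^(log_2 51 − ε)) for some ε > 0 — Case 1. Hence T(n) = Θ(n^(log_2 51)).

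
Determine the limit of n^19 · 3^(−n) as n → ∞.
lim = 0

Exponentials with base > 1 dominate every fixed polynomial: for any fixed c, n^c / 3^n → 0 as n → ∞ (e.g. by the ratio test, or by writing 3^n = e^(n ln 3) and noting e^(n ln 3) / n^c → ∞). Hence n^19 · 3^(−n) = n^19 / 3^n → 0.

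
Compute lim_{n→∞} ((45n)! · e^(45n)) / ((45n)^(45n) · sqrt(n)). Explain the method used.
lim = sqrt(2π·45)

Stirling: (45n)! ~ sqrt(2π·45n) · (45n/e)^(45n). Hence
  (45n)! · e^(45n) / (45n)^(45n) ~ sqrt(2π·45n).
Dividing by sqrt(n): sqrt(2π·45n) / sqrt(n) = sqrt(2π·45) · n^((1−1)/2), so the limit is sqrt(2π·45).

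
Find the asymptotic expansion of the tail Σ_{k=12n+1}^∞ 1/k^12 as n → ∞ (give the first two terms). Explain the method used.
Σ_{k>12n} 1/k^12 = 1/(11 · (12n)^11) − 1/(2 · (12n)^12) + O(1/(12n)^13)

Compare to the integral: ∫_{12n}^∞ x^(−12) dx = [−x^(−11)/11]_{12n}^∞ = 1/((12−1)·(12n)^11). The Euler-Maclaurin correction adds −f(12n)/2 = −1/(2·(12n)^12). Euler-Maclaurin then gives
  Σ_{k>12n} 1/k^12 = ∫_{12n}^∞ dx/x^12 − 1/(2·(12n)^12) + O(1/(12n)^13).
(Equivalently this is ζ(12) − Σ_{k≤12n} 1/k^12.)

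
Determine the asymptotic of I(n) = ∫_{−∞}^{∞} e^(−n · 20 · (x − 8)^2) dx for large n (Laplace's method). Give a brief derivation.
I(n) = sqrt(π/(20n))

Here φ(x) = 20 · (x − 8)^2 has its unique minimum at x* = 8 with φ(x*) = 0 and φ''(x*) = 40. Laplace's method gives
  I(n) ~ e^(−n φ(x*)) · sqrt(2π / (n · φ''(x*))) = sqrt(2π / (40n)) = sqrt(π/(20n)).
This is exact: substituting u = (x − 8)·sqrt(20n) gives I(n) = (1/sqrt(20n)) ∫_{−∞}^{∞} e^(−u^2) du = sqrt(π/(20n)).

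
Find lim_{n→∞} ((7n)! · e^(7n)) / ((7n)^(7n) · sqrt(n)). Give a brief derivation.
lim = sqrt(2π·7)

Stirling: (7n)! ~ sqrt(2π·7n) · (7n/e)^(7n). Hence
  (7n)! · e^(7n) / (7n)^(7n) ~ sqrt(2π·7n).
Dividing by sqrt(n): sqrt(2π·7n) / sqrt(n) = sqrt(2π·7) · n^((1−1)/2), so the limit is sqrt(2π·7).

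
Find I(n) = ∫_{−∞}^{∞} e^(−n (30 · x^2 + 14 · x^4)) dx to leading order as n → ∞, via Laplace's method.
I(n) ~ sqrt(π/(30n))

φ(x) = 30 · x^2 + 14 · x^4 has its unique global minimum at x* = 0 (since φ'(x) = 60x + 56x^3 = 0 only at x = 0 for real x with both coefficients positive, and φ → ∞ as |x| → ∞). At x* = 0, φ(0) = 0 and φ''(0) = 60. Laplace's method then gives
  I(n) ~ sqrt(2π / (n · φ''(0))) · e^(−n φ(0)) = sqrt(2π / (60n)) = sqrt(π/(30n)).
The 14 · x^4 term contributes only at subleading order (an O(1/n) relative correction).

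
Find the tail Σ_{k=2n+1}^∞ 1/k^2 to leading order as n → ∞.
Σ_{k>2n} 1/k^2 ~ 1/(1 · (2n))

Compare to the integral: ∫_{2n}^∞ x^(−2) dx = [−x^(−1)/1]_{2n}^∞ = 1/((2−1)·(2n)). Euler-Maclaurin then gives
  Σ_{k>2n} 1/k^2 = ∫_{2n}^∞ dx/x^2 − 1/(2·(2n)^2) + O(1/(2n)^3).
(Equivalently this is ζ(2) − Σ_{k≤2n} 1/k^2.)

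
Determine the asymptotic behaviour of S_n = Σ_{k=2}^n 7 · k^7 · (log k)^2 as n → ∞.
S_n ~ 7 · n^8 · (log n)^2 / 8

By integral comparison, S_n = ∫_1^n 7 · x^7 · (log x)^2 dx + O(n^7 · (log n)^2). For the integral, the leading term of ∫_1^n x^7 (log x)^2 dx is n^8/8 · (log n)^2 (by repeated integration by parts; each step lowers the log-exponent and produces a relatively O(1/log n) correction). Hence S_n ~ 7 · n^8 · (log n)^2 / 8.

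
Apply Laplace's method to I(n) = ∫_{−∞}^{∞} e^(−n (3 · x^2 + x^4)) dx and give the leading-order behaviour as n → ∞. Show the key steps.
I(n) ~ sqrt(π/(3n))

φ(x) = 3 · x^2 + x^4 has its unique global minimum at x* = 0 (since φ'(x) = 6x + 4x^3 = 0 only at x = 0 for real x with both coefficients positive, and φ → ∞ as |x| → ∞). At x* = 0, φ(0) = 0 and φ''(0) = 6. Laplace's method then gives
  I(n) ~ sqrt(2π / (n · φ''(0))) · e^(−n φ(0)) = sqrt(2π / (6n)) = sqrt(π/(3n)).
The x^4 term contributes only at subleading order (an O(1/n) relative correction).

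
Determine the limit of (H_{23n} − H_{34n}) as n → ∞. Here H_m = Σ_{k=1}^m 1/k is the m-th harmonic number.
lim = ln(23/34)

Euler-Maclaurin gives H_m = ln m + γ + 1/(2m) + O(1/m^2). The γ and O(1/m) terms cancel in the difference:
  H_{23n} − H_{34n} = ln(23n) − ln(34n) + O(1/n) = ln(23/34) + O(1/n).
Hence the limit is ln(23/34).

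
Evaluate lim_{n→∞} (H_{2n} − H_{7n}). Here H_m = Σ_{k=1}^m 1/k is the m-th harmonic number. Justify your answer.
lim = ln(2/7)

Euler-Maclaurin gives H_m = ln m + γ + 1/(2m) + O(1/m^2). The γ and O(1/m) terms cancel in the difference:
  H_{2n} − H_{7n} = ln(2n) − ln(7n) + O(1/n) = ln(2/7) + O(1/n).
Hence the limit is ln(2/7).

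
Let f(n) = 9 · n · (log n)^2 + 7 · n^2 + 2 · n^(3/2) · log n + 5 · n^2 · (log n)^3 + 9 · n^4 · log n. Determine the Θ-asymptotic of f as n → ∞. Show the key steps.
f(n) ∈ Θ(n^4 · log n)

Compare the terms by growth order. For large n, n^a · (log n)^b dominates n^a' · (log n)^b' iff a > a', or (a = a' and b > b'). Ranking the 5 terms shows the dominant one is 9 · n^4 · log n. Hence f(n) ∈ Θ(n^4 · log n).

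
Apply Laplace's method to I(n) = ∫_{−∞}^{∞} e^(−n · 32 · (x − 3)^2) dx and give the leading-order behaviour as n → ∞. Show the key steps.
I(n) = sqrt(π/(32n))

Here φ(x) = 32 · (x − 3)^2 has its unique minimum at x* = 3 with φ(x*) = 0 and φ''(x*) = 64. Laplace's method gives
  I(n) ~ e^(−n φ(x*)) · sqrt(2π / (n · φ''(x*))) = sqrt(2π / (64n)) = sqrt(π/(32n)).
This is exact: substituting u = (x − 3)·sqrt(32n) gives I(n) = (1/sqrt(32n)) ∫_{−∞}^{∞} e^(−u^2) du = sqrt(π/(32n)).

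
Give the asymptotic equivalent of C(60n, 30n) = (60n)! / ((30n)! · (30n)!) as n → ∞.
C(60n, 30n) ~ (4)^(30n) · sqrt(1/(π·30n))

Write N = 30n. Apply Stirling to each factorial:
  (2N)! ~ sqrt(2π·2N) · (2N/e)^(2N),
  N! ~ sqrt(2π N) · (N/e)^N,
  (1N)! ~ sqrt(2π·1N) · (1N/e)^(1N).
The exponential factors combine to (2N)^(2N) / (N^N · (1N)^(1N)) = 2^(2N)/1^(1N) = (2^2/1^1)^N = (4)^N.
The square-root prefactors combine to sqrt(2π·2N) / (sqrt(2π N)·sqrt(2π·1N)) = sqrt(2 / (2π·1·N)) = sqrt(1/(π·30n)).
Substituting N = 30n: C(60n, 30n) ~ (4)^(30n) · sqrt(1/(π·30n)).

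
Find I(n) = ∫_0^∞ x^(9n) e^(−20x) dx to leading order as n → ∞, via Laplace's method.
I(n) ~ (sqrt(2π·9n) / 20) · (9n/(20e))^(9n)

Write the integrand as exp(9n ln x − 20x) and set f(x) = 9n ln x − 20x. Then f'(x) = 9n/x − 20 = 0 at x* = 9n/20, and f''(x*) = −9n/x*^2 = −20^2/(9n). Laplace's method (interior maximum) gives
  I(n) ~ e^(f(x*)) · sqrt(2π / |f''(x*)|)
        = exp(9n ln(9n/20) − 9n) · sqrt(2π · 9n / 20^2)
        = (9n/20)^(9n) e^(−9n) · sqrt(2π·9n) / 20
        = (sqrt(2π·9n) / 20) · (9n/(20e))^(9n).
This matches Γ(9n+1)/20^(9n+1) with Stirling applied to Γ.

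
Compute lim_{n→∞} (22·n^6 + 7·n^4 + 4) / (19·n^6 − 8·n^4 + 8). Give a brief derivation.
lim = 22/19

For large n the leading n^6 terms dominate both numerator and denominator. Dividing top and bottom by n^6, every other term tends to 0, leaving 22/19.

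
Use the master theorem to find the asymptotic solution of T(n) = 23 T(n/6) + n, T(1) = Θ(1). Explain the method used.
T(n) = Θ(n^(log_6 23))

Master theorem: compare f(n) = n to n^(log_6 23) where log_6 23 ≈ 1.750. Since 1 < log_6 23, we have f(n) = O(n^(log_6 23 − ε)) for some ε > 0 — Case 1. Hence T(n) = Θ(n^(log_6 23)).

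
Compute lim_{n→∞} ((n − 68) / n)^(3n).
lim = e^(−204)

Rewrite as (1 − 68/n)^(3n). By the standard limit (1 + x/n)^n → e^x, we have (1 − 68/n)^n → e^(−68), and raising to the 3rd power gives e^(−204).
More precisely, ln[(1 − 68/n)^(3n)] = 3n · ln(1 − 68/n) = 3n · (-68/n + O(1/n^2)) = -204 + O(1/n) → -204.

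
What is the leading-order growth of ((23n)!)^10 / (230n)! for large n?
((23n)!)^10/(230n)! ~ ((2π·23n)^(9/2) / sqrt(10)) · 10^(−10·23n)  →  0

Write N = 23n. Stirling: N! ~ sqrt(2π N)(N/e)^N and (10N)! ~ sqrt(2π·10N)·(10N/e)^(10N).
  (N!)^10/(10N)! ~ (2π N)^(10/2) (N/e)^(10N) / [sqrt(2π·10N) (10N/e)^(10N)]
     = (2π N)^(10/2) / sqrt(2π·10N) · (N/(10N))^(10N)
     = (2π N)^((10−1)/2) / sqrt(10) · 10^(−10N).
Since 10^10 > 1, the factor 10^(−10N) decays exponentially, so the ratio → 0. Substituting N = 23n gives the stated form.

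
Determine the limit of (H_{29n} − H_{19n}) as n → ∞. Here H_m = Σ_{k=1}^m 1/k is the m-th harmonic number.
lim = ln(29/19)

Euler-Maclaurin gives H_m = ln m + γ + 1/(2m) + O(1/m^2). The γ and O(1/m) terms cancel in the difference:
  H_{29n} − H_{19n} = ln(29n) − ln(19n) + O(1/n) = ln(29/19) + O(1/n).
Hence the limit is ln(29/19).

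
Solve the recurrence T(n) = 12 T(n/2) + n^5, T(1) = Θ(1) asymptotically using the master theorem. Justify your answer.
T(n) = Θ(n^5)

log_2 12 ≈ 3.585. f(n) = n^5 dominates n^(log_2 12) since 5 > 3.585, and the regularity condition a·f(n/b) = 12·(n/2)^5 = (12/32)·n^5 ≤ c·f(n) holds with c = 12/32 ≈ 0.375 < 1. So this is Case 3: T(n) = Θ(f(n)) = Θ(n^5).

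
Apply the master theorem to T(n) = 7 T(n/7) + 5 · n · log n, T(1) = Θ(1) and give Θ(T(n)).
T(n) = Θ(n · (log n)^2)

Here log_7 7 = 1 and f(n) = 5 · n · log n = Θ(n^(log_7 7) · (log n)^1). This is the extended Case 2 of the master theorem (f matches the critical exponent up to log factors), giving T(n) = Θ(n^(log_7 7) · (log n)^(1+1)) = Θ(n · (log n)^2).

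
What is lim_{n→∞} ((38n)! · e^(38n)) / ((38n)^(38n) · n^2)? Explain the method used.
lim = 0

Stirling: (38n)! ~ sqrt(2π·38n) · (38n/e)^(38n). Hence
  (38n)! · e^(38n) / (38n)^(38n) ~ sqrt(2π·38n).
Dividing by n^2: sqrt(2π·38n) / n^2 = sqrt(2π·38) · n^((1−4)/2), so the expression behaves like sqrt(2π·38) · n^((1−4)/2) → 0.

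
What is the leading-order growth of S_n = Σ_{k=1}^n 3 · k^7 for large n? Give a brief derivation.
S_n ~ 3 · n^8 / 8

By integral comparison (Euler-Maclaurin), Σ_{k=1}^n 3 · k^7 = 3 · ∫_0^n x^7 dx + O(n^7) = 3 · n^8/8 + O(n^7). (Equivalently, Faulhaber's formula gives the same leading term.)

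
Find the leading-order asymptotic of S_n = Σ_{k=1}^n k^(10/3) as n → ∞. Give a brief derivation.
S_n ~ (3/13) · n^(13/3)

Integral comparison: Σ_{k=1}^n k^(10/3) = ∫_0^n x^(10/3) dx + O(n^(10/3)). The integral is n^(1 + 10/3) / (1 + 10/3) = n^((10+3)/3) / ((10+3)/3) = (3/13) · n^(13/3).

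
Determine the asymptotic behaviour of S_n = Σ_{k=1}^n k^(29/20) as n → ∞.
S_n ~ (20/49) · n^(49/20)

Integral comparison: Σ_{k=1}^n k^(29/20) = ∫_0^n x^(29/20) dx + O(n^(29/20)). The integral is n^(1 + 29/20) / (1 + 29/20) = n^((29+20)/20) / ((29+20)/20) = (20/49) · n^(49/20).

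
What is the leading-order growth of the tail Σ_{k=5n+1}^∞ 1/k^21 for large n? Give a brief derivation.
Σ_{k>5n} 1/k^21 ~ 1/(20 · (5n)^20)

Compare to the integral: ∫_{5n}^∞ x^(−21) dx = [−x^(−20)/20]_{5n}^∞ = 1/((21−1)·(5n)^20). Euler-Maclaurin then gives
  Σ_{k>5n} 1/k^21 = ∫_{5n}^∞ dx/x^21 − 1/(2·(5n)^21) + O(1/(5n)^22).
(Equivalently this is ζ(21) − Σ_{k≤5n} 1/k^21.)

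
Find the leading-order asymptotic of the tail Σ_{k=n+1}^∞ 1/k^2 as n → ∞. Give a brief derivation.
Σ_{k>n} 1/k^2 ~ 1/(1 · n)

Compare to the integral: ∫_{n}^∞ x^(−2) dx = [−x^(−1)/1]_{n}^∞ = 1/((2−1)·n). Euler-Maclaurin then gives
  Σ_{k>n} 1/k^2 = ∫_{n}^∞ dx/x^2 − 1/(2·n^2) + O(1/n^3).
(Equivalently this is ζ(2) − Σ_{k≤n} 1/k^2.)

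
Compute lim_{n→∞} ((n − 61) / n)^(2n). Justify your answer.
lim = e^(−122)

Rewrite as (1 − 61/n)^(2n). By the standard limit (1 + x/n)^n → e^x, we have (1 − 61/n)^n → e^(−61), and raising to the 2nd power gives e^(−122).
More precisely, ln[(1 − 61/n)^(2n)] = 2n · ln(1 − 61/n) = 2n · (-61/n + O(1/n^2)) = -122 + O(1/n) → -122.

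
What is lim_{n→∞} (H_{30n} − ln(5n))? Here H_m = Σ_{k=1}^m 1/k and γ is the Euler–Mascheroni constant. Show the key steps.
lim = ln 6 + γ

By Euler-Maclaurin, H_m = ln m + γ + O(1/m). So
  H_{30n} − ln(5n) = ln(30n) + γ − ln(5n) + O(1/n)
                       = ln(30/5) + γ + O(1/n).
Hence the limit is ln(30/5) + γ (= ln 6).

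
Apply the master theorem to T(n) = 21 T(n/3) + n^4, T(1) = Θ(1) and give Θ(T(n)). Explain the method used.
T(n) = Θ(n^4)

log_3 21 ≈ 2.771. f(n) = n^4 dominates n^(log_3 21) since 4 > 2.771, and the regularity condition a·f(n/b) = 21·(n/3)^4 = (21/81)·n^4 ≤ c·f(n) holds with c = 21/81 ≈ 0.259 < 1. So this is Case 3: T(n) = Θ(f(n)) = Θ(n^4).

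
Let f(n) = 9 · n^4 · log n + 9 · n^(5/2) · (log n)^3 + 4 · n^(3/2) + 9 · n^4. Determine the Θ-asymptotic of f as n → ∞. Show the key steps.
f(n) ∈ Θ(n^4 · log n)

Compare the terms by growth order. For large n, n^a · (log n)^b dominates n^a' · (log n)^b' iff a > a', or (a = a' and b > b'). Ranking the 4 terms shows the dominant one is 9 · n^4 · log n. Hence f(n) ∈ Θ(n^4 · log n).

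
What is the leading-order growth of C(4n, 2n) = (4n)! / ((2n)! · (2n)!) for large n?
C(4n, 2n) ~ (4)^(2n) · sqrt(1/(π·2n))

Write N = 2n. Apply Stirling to each factorial:
  (2N)! ~ sqrt(2π·2N) · (2N/e)^(2N),
  N! ~ sqrt(2π N) · (N/e)^N,
  (1N)! ~ sqrt(2π·1N) · (1N/e)^(1N).
The exponential factors combine to (2N)^(2N) / (N^N · (1N)^(1N)) = 2^(2N)/1^(1N) = (2^2/1^1)^N = (4)^N.
The square-root prefactors combine to sqrt(2π·2N) / (sqrt(2π N)·sqrt(2π·1N)) = sqrt(2 / (2π·1·N)) = sqrt(1/(π·2n)).
Substituting N = 2n: C(4n, 2n) ~ (4)^(2n) · sqrt(1/(π·2n)).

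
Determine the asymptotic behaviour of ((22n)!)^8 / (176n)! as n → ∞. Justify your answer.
((22n)!)^8/(176n)! ~ ((2π·22n)^(7/2) / sqrt(8)) · 8^(−8·22n)  →  0

Write N = 22n. Stirling: N! ~ sqrt(2π N)(N/e)^N and (8N)! ~ sqrt(2π·8N)·(8N/e)^(8N).
  (N!)^8/(8N)! ~ (2π N)^(8/2) (N/e)^(8N) / [sqrt(2π·8N) (8N/e)^(8N)]
     = (2π N)^(8/2) / sqrt(2π·8N) · (N/(8N))^(8N)
     = (2π N)^((8−1)/2) / sqrt(8) · 8^(−8N).
Since 8^8 > 1, the factor 8^(−8N) decays exponentially, so the ratio → 0. Substituting N = 22n gives the stated form.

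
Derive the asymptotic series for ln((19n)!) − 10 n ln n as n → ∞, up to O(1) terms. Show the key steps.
ln((19n)!) − 10 n ln n = 9 n ln n + 19(ln 19 − 1) n + (1/2) ln(2π·19n) + O(1/n)

Stirling: ln((19n)!) = 19n ln(19n) − 19n + (1/2) ln(2π·19n) + O(1/n).
Expand 19n ln(19n) = 19n (ln n + ln 19) = 19n ln n + 19n ln 19.
Subtract 10n ln n: leading term is (19 − 10) n ln n = 9 n ln n. The next term is 19n ln 19 − 19n = 19(ln 19 − 1) n. Then the (1/2) ln(2π·19n) correction.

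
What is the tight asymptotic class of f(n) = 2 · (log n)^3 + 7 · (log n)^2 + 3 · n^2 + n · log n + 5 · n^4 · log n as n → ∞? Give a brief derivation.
f(n) ∈ Θ(n^4 · log n)

Compare the terms by growth order. For large n, n^a · (log n)^b dominates n^a' · (log n)^b' iff a > a', or (a = a' and b > b'). Ranking the 5 terms shows the dominant one is 5 · n^4 · log n. Hence f(n) ∈ Θ(n^4 · log n).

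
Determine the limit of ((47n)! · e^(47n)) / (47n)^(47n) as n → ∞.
lim = ∞

Stirling: (47n)! ~ sqrt(2π·47n) · (47n/e)^(47n). Hence
  (47n)! · e^(47n) / (47n)^(47n) ~ sqrt(2π·47n) = sqrt(2π·47) · sqrt(n) → ∞.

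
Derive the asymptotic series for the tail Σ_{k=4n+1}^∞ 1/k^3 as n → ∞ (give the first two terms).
Σ_{k>4n} 1/k^3 = 1/(2 · (4n)^2) − 1/(2 · (4n)^3) + O(1/(4n)^4)

Compare to the integral: ∫_{4n}^∞ x^(−3) dx = [−x^(−2)/2]_{4n}^∞ = 1/((3−1)·(4n)^2). The Euler-Maclaurin correction adds −f(4n)/2 = −1/(2·(4n)^3). Euler-Maclaurin then gives
  Σ_{k>4n} 1/k^3 = ∫_{4n}^∞ dx/x^3 − 1/(2·(4n)^3) + O(1/(4n)^4).
(Equivalently this is ζ(3) − Σ_{k≤4n} 1/k^3.)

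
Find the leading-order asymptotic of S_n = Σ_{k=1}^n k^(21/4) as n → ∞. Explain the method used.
S_n ~ (4/25) · n^(25/4)

Integral comparison: Σ_{k=1}^n k^(21/4) = ∫_0^n x^(21/4) dx + O(n^(21/4)). The integral is n^(1 + 21/4) / (1 + 21/4) = n^((21+4)/4) / ((21+4)/4) = (4/25) · n^(25/4).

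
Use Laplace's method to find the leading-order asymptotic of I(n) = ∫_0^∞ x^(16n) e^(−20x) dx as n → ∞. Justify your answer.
I(n) ~ (sqrt(2π·16n) / 20) · (16n/(20e))^(16n)

Write the integrand as exp(16n ln x − 20x) and set f(x) = 16n ln x − 20x. Then f'(x) = 16n/x − 20 = 0 at x* = 16n/20, and f''(x*) = −16n/x*^2 = −20^2/(16n). Laplace's method (interior maximum) gives
  I(n) ~ e^(f(x*)) · sqrt(2π / |f''(x*)|)
        = exp(16n ln(16n/20) − 16n) · sqrt(2π · 16n / 20^2)
        = (16n/20)^(16n) e^(−16n) · sqrt(2π·16n) / 20
        = (sqrt(2π·16n) / 20) · (16n/(20e))^(16n).
This matches Γ(16n+1)/20^(16n+1) with Stirling applied to Γ.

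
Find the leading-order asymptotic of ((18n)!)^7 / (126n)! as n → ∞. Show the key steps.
((18n)!)^7/(126n)! ~ ((2π·18n)^(6/2) / sqrt(7)) · 7^(−7·18n)  →  0

Write N = 18n. Stirling: N! ~ sqrt(2π N)(N/e)^N and (7N)! ~ sqrt(2π·7N)·(7N/e)^(7N).
  (N!)^7/(7N)! ~ (2π N)^(7/2) (N/e)^(7N) / [sqrt(2π·7N) (7N/e)^(7N)]
     = (2π N)^(7/2) / sqrt(2π·7N) · (N/(7N))^(7N)
     = (2π N)^((7−1)/2) / sqrt(7) · 7^(−7N).
Since 7^7 > 1, the factor 7^(−7N) decays exponentially, so the ratio → 0. Substituting N = 18n gives the stated form.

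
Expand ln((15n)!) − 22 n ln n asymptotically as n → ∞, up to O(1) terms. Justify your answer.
ln((15n)!) − 22 n ln n = −7 n ln n + 15(ln 15 − 1) n + (1/2) ln(2π·15n) + O(1/n)

Stirling: ln((15n)!) = 15n ln(15n) − 15n + (1/2) ln(2π·15n) + O(1/n).
Expand 15n ln(15n) = 15n (ln n + ln 15) = 15n ln n + 15n ln 15.
Subtract 22n ln n: leading term is (15 − 22) n ln n = −7 n ln n. The next term is 15n ln 15 − 15n = 15(ln 15 − 1) n. Then the (1/2) ln(2π·15n) correction.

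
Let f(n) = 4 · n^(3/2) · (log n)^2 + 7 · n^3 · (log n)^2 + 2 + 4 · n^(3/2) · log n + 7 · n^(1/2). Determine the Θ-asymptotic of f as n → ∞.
f(n) ∈ Θ(n^3 · (log n)^2)

Compare the terms by growth order. For large n, n^a · (log n)^b dominates n^a' · (log n)^b' iff a > a', or (a = a' and b > b'). Ranking the 5 terms shows the dominant one is 7 · n^3 · (log n)^2. Hence f(n) ∈ Θ(n^3 · (log n)^2).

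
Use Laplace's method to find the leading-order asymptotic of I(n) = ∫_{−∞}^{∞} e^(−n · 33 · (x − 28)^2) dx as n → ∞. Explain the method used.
I(n) = sqrt(π/(33n))

Here φ(x) = 33 · (x − 28)^2 has its unique minimum at x* = 28 with φ(x*) = 0 and φ''(x*) = 66. Laplace's method gives
  I(n) ~ e^(−n φ(x*)) · sqrt(2π / (n · φ''(x*))) = sqrt(2π / (66n)) = sqrt(π/(33n)).
This is exact: substituting u = (x − 28)·sqrt(33n) gives I(n) = (1/sqrt(33n)) ∫_{−∞}^{∞} e^(−u^2) du = sqrt(π/(33n)).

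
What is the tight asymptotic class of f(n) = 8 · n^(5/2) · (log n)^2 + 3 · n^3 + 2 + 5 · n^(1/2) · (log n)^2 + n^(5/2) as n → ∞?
f(n) ∈ Θ(n^3)

Compare the terms by growth order. For large n, n^a · (log n)^b dominates n^a' · (log n)^b' iff a > a', or (a = a' and b > b'). Ranking the 5 terms shows the dominant one is 3 · n^3. Hence f(n) ∈ Θ(n^3).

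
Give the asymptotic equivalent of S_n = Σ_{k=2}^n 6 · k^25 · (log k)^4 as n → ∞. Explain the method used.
S_n ~ 3 · n^26 · (log n)^4 / 13

By integral comparison, S_n = ∫_1^n 6 · x^25 · (log x)^4 dx + O(n^25 · (log n)^4). For the integral, the leading term of ∫_1^n x^25 (log x)^4 dx is n^26/26 · (log n)^4 (by repeated integration by parts; each step lowers the log-exponent and produces a relatively O(1/log n) correction). Hence S_n ~ 3 · n^26 · (log n)^4 / 13.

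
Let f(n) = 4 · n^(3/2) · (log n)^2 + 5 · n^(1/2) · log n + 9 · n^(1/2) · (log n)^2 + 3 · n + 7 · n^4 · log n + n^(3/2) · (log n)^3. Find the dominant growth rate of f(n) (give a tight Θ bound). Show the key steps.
f(n) ∈ Θ(n^4 · log n)

Compare the terms by growth order. For large n, n^a · (log n)^b dominates n^a' · (log n)^b' iff a > a', or (a = a' and b > b'). Ranking the 6 terms shows the dominant one is 7 · n^4 · log n. Hence f(n) ∈ Θ(n^4 · log n).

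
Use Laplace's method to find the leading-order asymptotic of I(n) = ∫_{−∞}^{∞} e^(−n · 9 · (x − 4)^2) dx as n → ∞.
I(n) = sqrt(π/(9n))

Here φ(x) = 9 · (x − 4)^2 has its unique minimum at x* = 4 with φ(x*) = 0 and φ''(x*) = 18. Laplace's method gives
  I(n) ~ e^(−n φ(x*)) · sqrt(2π / (n · φ''(x*))) = sqrt(2π / (18n)) = sqrt(π/(9n)).
This is exact: substituting u = (x − 4)·sqrt(9n) gives I(n) = (1/sqrt(9n)) ∫_{−∞}^{∞} e^(−u^2) du = sqrt(π/(9n)).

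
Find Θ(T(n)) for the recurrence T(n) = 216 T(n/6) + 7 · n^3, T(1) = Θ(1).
T(n) = Θ(n^3 log n)

log_6 216 = 3, and f(n) = 7 · n^3 = Θ(n^(log_6 216)). This is Case 2 of the master theorem: T(n) = Θ(f(n) · log n) = Θ(n^3 log n).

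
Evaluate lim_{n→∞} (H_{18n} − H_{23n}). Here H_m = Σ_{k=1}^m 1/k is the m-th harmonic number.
lim = ln(18/23)

Euler-Maclaurin gives H_m = ln m + γ + 1/(2m) + O(1/m^2). The γ and O(1/m) terms cancel in the difference:
  H_{18n} − H_{23n} = ln(18n) − ln(23n) + O(1/n) = ln(18/23) + O(1/n).
Hence the limit is ln(18/23).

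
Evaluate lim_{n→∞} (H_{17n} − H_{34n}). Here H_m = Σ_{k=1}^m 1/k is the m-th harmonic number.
lim = ln(17/34) = −ln 2

Euler-Maclaurin gives H_m = ln m + γ + 1/(2m) + O(1/m^2). The γ and O(1/m) terms cancel in the difference:
  H_{17n} − H_{34n} = ln(17n) − ln(34n) + O(1/n) = ln(17/34) + O(1/n).
Hence the limit is ln(17/34) = −ln 2.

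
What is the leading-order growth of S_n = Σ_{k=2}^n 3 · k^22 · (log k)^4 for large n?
S_n ~ 3 · n^23 · (log n)^4 / 23

By integral comparison, S_n = ∫_1^n 3 · x^22 · (log x)^4 dx + O(n^22 · (log n)^4). For the integral, the leading term of ∫_1^n x^22 (log x)^4 dx is n^23/23 · (log n)^4 (by repeated integration by parts; each step lowers the log-exponent and produces a relatively O(1/log n) correction). Hence S_n ~ 3 · n^23 · (log n)^4 / 23.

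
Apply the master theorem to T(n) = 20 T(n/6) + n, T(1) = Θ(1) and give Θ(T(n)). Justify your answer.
T(n) = Θ(n^(log_6 20))

Master theorem: compare f(n) = n to n^(log_6 20) where log_6 20 ≈ 1.672. Since 1 < log_6 20, we have f(n) = O(n^(log_6 20 − ε)) for some ε > 0 — Case 1. Hence T(n) = Θ(n^(log_6 20)).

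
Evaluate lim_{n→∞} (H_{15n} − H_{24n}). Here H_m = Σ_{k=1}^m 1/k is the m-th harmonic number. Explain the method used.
lim = ln(15/24) = ln(5/8)

Euler-Maclaurin gives H_m = ln m + γ + 1/(2m) + O(1/m^2). The γ and O(1/m) terms cancel in the difference:
  H_{15n} − H_{24n} = ln(15n) − ln(24n) + O(1/n) = ln(15/24) + O(1/n).
Hence the limit is ln(15/24) = ln(5/8).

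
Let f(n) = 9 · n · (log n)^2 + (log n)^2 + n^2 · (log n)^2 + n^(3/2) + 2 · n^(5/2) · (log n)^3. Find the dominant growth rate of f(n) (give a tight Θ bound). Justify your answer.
f(n) ∈ Θ(n^(5/2) · (log n)^3)

Compare the terms by growth order. For large n, n^a · (log n)^b dominates n^a' · (log n)^b' iff a > a', or (a = a' and b > b'). Ranking the 5 terms shows the dominant one is 2 · n^(5/2) · (log n)^3. Hence f(n) ∈ Θ(n^(5/2) · (log n)^3).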